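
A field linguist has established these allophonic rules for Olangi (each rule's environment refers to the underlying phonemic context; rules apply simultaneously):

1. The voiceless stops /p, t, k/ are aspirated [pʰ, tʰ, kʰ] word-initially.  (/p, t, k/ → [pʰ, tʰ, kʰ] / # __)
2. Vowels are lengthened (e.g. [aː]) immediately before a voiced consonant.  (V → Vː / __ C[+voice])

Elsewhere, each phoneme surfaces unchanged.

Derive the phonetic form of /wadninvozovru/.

/w/ stays [w].
/a/ — between /w/ and /d/, before a voiced consonant — surfaces as [aː] (rule 2).
/d/ stays [d].
/n/ (between /d/ and /i/): no rule targets it → [n].
/i/ (between /n/ and /n/) occurs before a voiced consonant → [iː] by rule 2.
/n/ — not in any rule's target class → [n].
/v/ — not in any rule's target class → [v].
/o/ — between /v/ and /z/, before a voiced consonant — surfaces as [oː] (rule 2).
/z/ (between /o/ and /o/): no rule targets it → [z].
Rule 2 applies to /o/ (between /z/ and /v/: before a voiced consonant) → [oː].
/v/ — not in any rule's target class → [v].
/r/ (between /v/ and /u/) is unaffected → [r].
/u/ (word-final) fails the environment for rule 2, so it stays [u].

[waːdniːnvoːzoːvru]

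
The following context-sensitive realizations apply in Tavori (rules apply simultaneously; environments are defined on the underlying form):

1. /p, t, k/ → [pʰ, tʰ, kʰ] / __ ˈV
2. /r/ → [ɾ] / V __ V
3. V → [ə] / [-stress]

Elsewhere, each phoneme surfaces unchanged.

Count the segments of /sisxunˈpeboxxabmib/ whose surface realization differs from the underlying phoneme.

6

Segments that undergo a rule: /i/ → [ə] (rule 3); /u/ → [ə] (rule 3); /p/ → [pʰ] (rule 1); /o/ → [ə] (rule 3); /a/ → [ə] (rule 3); /i/ → [ə] (rule 3).
All other segments surface unchanged.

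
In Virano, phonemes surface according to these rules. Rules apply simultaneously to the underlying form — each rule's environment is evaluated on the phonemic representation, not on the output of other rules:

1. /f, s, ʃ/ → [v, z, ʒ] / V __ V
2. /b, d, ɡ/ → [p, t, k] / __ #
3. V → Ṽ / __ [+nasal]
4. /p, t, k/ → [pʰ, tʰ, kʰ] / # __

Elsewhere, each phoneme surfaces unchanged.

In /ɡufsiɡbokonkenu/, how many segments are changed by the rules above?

Segments that undergo a rule: /o/ → [õ] (rule 3); /e/ → [ẽ] (rule 3).
All other segments surface unchanged.

2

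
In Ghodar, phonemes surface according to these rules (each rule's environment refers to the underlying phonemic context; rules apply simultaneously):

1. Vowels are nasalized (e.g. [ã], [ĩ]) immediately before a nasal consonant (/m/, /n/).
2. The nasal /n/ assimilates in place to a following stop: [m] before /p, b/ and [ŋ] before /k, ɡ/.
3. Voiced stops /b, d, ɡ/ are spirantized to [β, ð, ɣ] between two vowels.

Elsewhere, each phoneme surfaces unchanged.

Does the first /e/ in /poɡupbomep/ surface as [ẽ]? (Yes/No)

/e/ (between /m/ and /p/): rule 1 targets it, but not before a nasal consonant → unchanged [e].
The actual realization is [e], not [ẽ].

No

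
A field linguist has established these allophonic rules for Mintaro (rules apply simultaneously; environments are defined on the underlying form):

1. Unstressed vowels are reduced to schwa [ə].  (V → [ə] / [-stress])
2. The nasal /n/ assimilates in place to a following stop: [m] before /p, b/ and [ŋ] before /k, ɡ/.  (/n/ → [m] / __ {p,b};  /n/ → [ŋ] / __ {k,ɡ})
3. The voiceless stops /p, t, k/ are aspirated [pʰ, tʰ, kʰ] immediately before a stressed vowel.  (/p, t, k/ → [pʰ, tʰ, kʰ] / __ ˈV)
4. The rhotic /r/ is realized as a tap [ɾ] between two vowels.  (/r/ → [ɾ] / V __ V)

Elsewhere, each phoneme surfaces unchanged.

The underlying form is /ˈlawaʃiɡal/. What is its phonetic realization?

[ˈlawəʃəɡəl]

/l/ (word-initial): no rule targets it → [l].
/a/ (between /l/ and /w/) fails the environment for rule 1, so it stays [a].
/w/ (between /a/ and /a/) is unaffected → [w].
/a/ (between /w/ and /ʃ/): in an unstressed syllable, so rule 1 applies → [ə].
/ʃ/ — not in any rule's target class → [ʃ].
Rule 1 applies to /i/ (between /ʃ/ and /ɡ/: in an unstressed syllable) → [ə].
/ɡ/ (between /i/ and /a/) is unaffected → [ɡ].
Rule 1 applies to /a/ (between /ɡ/ and /l/: in an unstressed syllable) → [ə].
/l/ (word-final) is unaffected → [l].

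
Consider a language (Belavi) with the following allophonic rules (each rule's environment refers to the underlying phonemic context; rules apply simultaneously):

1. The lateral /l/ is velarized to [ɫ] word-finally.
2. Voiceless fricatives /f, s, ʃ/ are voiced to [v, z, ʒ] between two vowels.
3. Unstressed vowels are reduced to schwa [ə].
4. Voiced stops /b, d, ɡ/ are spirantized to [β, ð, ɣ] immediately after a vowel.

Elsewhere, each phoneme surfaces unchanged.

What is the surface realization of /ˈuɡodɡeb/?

[ˈuɣəðɡəβ]

/u/ (word-initial): rule 3 targets it, but not in an unstressed syllable → unchanged [u].
Rule 4 applies to /ɡ/ (between /u/ and /o/: immediately after a vowel) → [ɣ].
Rule 3 applies to /o/ (between /ɡ/ and /d/: in an unstressed syllable) → [ə].
/d/ (between /o/ and /ɡ/): immediately after a vowel, so rule 4 applies → [ð].
/ɡ/ (between /d/ and /e/) fails the environment for rule 4, so it stays [ɡ].
/e/ (between /ɡ/ and /b/): in an unstressed syllable, so rule 3 applies → [ə].
Rule 4 applies to /b/ (word-final: immediately after a vowel) → [β].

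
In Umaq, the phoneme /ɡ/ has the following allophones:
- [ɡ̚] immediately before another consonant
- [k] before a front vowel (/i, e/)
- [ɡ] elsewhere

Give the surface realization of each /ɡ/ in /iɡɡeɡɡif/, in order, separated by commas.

Occurrence 1 (position 2): immediately before another consonant → [ɡ̚].
Occurrence 2 (position 3): before a front vowel (/i, e/) → [k].
Occurrence 3 (position 5): immediately before another consonant → [ɡ̚].
Occurrence 4 (position 6): before a front vowel (/i, e/) → [k].

[ɡ̚], [k], [ɡ̚], [k]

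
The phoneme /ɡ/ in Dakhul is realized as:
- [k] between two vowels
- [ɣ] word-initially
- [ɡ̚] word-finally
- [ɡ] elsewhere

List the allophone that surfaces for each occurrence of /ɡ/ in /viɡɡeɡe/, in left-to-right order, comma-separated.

[ɡ], [ɡ], [k]

Occurrence 1 (position 3): no conditioning environment matches → elsewhere allophone [ɡ].
Occurrence 2 (position 4): no conditioning environment matches → elsewhere allophone [ɡ].
Occurrence 3 (position 6): between two vowels → [k].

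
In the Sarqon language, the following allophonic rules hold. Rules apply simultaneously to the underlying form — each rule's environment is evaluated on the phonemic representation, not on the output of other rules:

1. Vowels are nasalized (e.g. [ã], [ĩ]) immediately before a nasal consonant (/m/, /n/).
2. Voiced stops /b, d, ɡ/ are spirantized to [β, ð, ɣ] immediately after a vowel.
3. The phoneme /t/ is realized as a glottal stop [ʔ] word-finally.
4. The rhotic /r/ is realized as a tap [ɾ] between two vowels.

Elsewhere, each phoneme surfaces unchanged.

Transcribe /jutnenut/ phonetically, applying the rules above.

[jutnẽnuʔ]

/j/ — not in any rule's target class → [j].
/u/ (between /j/ and /t/) fails the environment for rule 1, so it stays [u].
/t/ (between /u/ and /n/): rule 3 targets it, but not word-finally → unchanged [t].
/n/ stays [n].
Rule 1 applies to /e/ (between /n/ and /n/: before a nasal consonant) → [ẽ].
/n/ (between /e/ and /u/) is unaffected → [n].
/u/ (between /n/ and /t/) is in the target of rule 1 but the environment (before a nasal consonant) is not met → [u].
/t/ — word-final, word-finally — surfaces as [ʔ] (rule 3).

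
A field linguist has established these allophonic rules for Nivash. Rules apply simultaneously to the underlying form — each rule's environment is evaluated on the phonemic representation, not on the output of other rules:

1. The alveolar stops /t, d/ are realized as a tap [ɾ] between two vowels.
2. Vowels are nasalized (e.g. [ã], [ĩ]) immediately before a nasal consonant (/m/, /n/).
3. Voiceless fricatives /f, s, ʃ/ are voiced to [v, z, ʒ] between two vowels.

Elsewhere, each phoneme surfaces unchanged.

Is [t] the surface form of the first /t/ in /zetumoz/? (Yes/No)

/t/ meets the environment for rule 1 (between two vowels) → [ɾ].
The actual realization is [ɾ], not [t].

No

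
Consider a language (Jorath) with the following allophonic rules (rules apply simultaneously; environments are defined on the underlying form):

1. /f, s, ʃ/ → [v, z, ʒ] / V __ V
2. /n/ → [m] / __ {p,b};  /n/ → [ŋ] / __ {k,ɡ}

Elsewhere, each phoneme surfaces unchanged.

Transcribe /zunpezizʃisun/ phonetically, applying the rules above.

/z/ stays [z].
/u/ stays [u].
/n/ — between /u/ and /p/, before a labial or velar stop — surfaces as [m] (rule 2).
/p/ (between /n/ and /e/): no rule targets it → [p].
/e/ — not in any rule's target class → [e].
/z/ stays [z].
/i/ (between /z/ and /z/) is unaffected → [i].
/z/ (between /i/ and /ʃ/): no rule targets it → [z].
/ʃ/ (between /z/ and /i/) fails the environment for rule 1, so it stays [ʃ].
/i/ — not in any rule's target class → [i].
/s/ — between /i/ and /u/, between two vowels — surfaces as [z] (rule 1).
/u/ (between /s/ and /n/): no rule targets it → [u].
/n/ (word-final) fails the environment for rule 2, so it stays [n].

[zumpezizʃizun]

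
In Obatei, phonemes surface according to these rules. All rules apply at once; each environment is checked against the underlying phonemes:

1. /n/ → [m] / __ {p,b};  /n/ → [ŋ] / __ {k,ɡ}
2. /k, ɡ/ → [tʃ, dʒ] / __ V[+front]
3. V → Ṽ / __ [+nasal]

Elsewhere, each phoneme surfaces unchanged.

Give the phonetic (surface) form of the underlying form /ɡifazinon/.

[dʒifazĩnõn]

/ɡ/ — word-initial, before a front vowel — surfaces as [dʒ] (rule 2).
/i/ (between /ɡ/ and /f/): rule 3 targets it, but not before a nasal consonant → unchanged [i].
/f/ stays [f].
/a/ — between /f/ and /z/; rule 3 does not apply here → [a].
/z/ — not in any rule's target class → [z].
/i/ (between /z/ and /n/): before a nasal consonant, so rule 3 applies → [ĩ].
/n/ (between /i/ and /o/) is in the target of rule 1 but the environment (before a labial or velar stop) is not met → [n].
/o/ — between /n/ and /n/, before a nasal consonant — surfaces as [õ] (rule 3).
/n/ (word-final) fails the environment for rule 1, so it stays [n].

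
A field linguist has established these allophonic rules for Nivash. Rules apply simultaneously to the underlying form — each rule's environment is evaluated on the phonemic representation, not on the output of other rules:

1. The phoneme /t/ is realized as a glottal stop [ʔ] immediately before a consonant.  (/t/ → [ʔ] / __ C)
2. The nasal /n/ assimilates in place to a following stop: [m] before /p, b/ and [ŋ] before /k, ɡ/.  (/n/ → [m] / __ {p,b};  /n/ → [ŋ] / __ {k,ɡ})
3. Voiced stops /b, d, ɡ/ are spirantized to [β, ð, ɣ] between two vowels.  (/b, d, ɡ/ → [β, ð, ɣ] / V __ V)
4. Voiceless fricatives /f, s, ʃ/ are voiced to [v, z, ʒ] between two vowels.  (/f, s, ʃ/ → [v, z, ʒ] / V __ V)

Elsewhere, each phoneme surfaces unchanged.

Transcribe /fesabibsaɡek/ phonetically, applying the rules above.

[fezaβibsaɣek]

/f/ (word-initial) fails the environment for rule 4, so it stays [f].
/e/ (between /f/ and /s/) is unaffected → [e].
/s/ (between /e/ and /a/) occurs between two vowels → [z] by rule 4.
/a/ — not in any rule's target class → [a].
/b/ (between /a/ and /i/): between two vowels, so rule 3 applies → [β].
/i/ (between /b/ and /b/) is unaffected → [i].
/b/ (between /i/ and /s/) is in the target of rule 3 but the environment (between two vowels) is not met → [b].
/s/ (between /b/ and /a/): rule 4 targets it, but not between two vowels → unchanged [s].
/a/ (between /s/ and /ɡ/): no rule targets it → [a].
/ɡ/ — between /a/ and /e/, between two vowels — surfaces as [ɣ] (rule 3).
/e/ (between /ɡ/ and /k/): no rule targets it → [e].
/k/ (word-final) is unaffected → [k].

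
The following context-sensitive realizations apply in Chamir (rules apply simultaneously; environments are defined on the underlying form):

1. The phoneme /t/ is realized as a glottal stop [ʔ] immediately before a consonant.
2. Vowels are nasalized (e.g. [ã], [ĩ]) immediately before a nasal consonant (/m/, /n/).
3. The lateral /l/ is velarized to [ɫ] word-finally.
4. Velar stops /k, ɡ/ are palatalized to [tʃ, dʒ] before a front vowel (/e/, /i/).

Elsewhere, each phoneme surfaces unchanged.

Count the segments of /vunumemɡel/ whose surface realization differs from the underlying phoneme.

5

Segments that undergo a rule: /u/ → [ũ] (rule 2); /u/ → [ũ] (rule 2); /e/ → [ẽ] (rule 2); /ɡ/ → [dʒ] (rule 4); /l/ → [ɫ] (rule 3).
All other segments surface unchanged.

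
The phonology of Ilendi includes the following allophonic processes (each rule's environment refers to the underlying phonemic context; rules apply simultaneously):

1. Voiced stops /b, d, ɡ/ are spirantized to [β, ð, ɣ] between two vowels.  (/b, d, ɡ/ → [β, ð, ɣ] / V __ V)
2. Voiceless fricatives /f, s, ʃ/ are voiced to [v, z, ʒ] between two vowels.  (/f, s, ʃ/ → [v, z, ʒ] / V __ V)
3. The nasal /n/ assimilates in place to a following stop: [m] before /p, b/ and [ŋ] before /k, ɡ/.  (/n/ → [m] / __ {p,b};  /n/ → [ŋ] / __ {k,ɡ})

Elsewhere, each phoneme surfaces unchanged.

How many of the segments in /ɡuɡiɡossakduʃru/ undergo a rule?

Segments that undergo a rule: /ɡ/ → [ɣ] (rule 1); /ɡ/ → [ɣ] (rule 1).
All other segments surface unchanged.

2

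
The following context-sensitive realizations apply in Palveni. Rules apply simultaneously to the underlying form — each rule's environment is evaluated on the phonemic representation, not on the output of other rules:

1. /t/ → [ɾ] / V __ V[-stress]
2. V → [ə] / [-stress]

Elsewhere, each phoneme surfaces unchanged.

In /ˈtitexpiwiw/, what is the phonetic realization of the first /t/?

/t/ — word-initial; rule 1 does not apply here → [t].

[t]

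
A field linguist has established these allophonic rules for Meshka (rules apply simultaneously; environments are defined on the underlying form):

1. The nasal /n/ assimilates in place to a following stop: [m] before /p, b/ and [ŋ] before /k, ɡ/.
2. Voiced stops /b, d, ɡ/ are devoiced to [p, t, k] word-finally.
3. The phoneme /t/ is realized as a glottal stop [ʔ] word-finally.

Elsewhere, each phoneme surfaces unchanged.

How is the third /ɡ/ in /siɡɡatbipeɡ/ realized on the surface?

Rule 2 applies to /ɡ/ (word-final: word-finally) → [k].

[k]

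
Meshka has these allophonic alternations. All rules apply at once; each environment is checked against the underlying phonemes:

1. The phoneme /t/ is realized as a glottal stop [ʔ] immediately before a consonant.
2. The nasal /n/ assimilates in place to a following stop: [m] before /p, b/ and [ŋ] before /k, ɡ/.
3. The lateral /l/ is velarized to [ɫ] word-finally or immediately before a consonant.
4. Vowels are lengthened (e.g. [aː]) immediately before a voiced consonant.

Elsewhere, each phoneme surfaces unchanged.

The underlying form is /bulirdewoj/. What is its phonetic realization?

[buːliːrdeːwoːj]

/b/ (word-initial): no rule targets it → [b].
/u/ (between /b/ and /l/) occurs before a voiced consonant → [uː] by rule 4.
/l/ (between /u/ and /i/) is in the target of rule 3 but the environment (word-finally or immediately before a consonant) is not met → [l].
/i/ — between /l/ and /r/, before a voiced consonant — surfaces as [iː] (rule 4).
/r/ — not in any rule's target class → [r].
/d/ (between /r/ and /e/): no rule targets it → [d].
/e/ (between /d/ and /w/): before a voiced consonant, so rule 4 applies → [eː].
/w/ (between /e/ and /o/): no rule targets it → [w].
Rule 4 applies to /o/ (between /w/ and /j/: before a voiced consonant) → [oː].
/j/ (word-final): no rule targets it → [j].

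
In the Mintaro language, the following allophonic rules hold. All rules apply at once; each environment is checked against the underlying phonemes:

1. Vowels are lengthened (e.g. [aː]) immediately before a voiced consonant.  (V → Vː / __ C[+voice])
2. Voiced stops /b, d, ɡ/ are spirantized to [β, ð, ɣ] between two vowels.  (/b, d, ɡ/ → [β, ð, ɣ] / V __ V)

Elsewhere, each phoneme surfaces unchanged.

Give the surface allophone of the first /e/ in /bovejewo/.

/e/ (between /v/ and /j/): before a voiced consonant, so rule 1 applies → [eː].

[eː]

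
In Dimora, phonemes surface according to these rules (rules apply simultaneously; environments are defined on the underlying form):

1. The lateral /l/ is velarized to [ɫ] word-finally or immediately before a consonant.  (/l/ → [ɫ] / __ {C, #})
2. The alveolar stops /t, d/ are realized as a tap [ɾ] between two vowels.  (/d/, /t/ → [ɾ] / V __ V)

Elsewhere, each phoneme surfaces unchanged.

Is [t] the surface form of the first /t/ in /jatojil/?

/t/ (between /a/ and /o/) occurs between two vowels → [ɾ] by rule 2.
The actual realization is [ɾ], not [t].

No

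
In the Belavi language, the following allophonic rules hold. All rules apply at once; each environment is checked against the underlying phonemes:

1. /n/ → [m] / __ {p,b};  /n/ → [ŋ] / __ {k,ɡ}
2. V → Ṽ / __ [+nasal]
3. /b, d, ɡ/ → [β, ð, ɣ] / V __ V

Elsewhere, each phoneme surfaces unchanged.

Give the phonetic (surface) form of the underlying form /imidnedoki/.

/i/ meets the environment for rule 2 (before a nasal consonant) → [ĩ].
/m/ stays [m].
/i/ (between /m/ and /d/) fails the environment for rule 2, so it stays [i].
/d/ — between /i/ and /n/; rule 3 does not apply here → [d].
/n/ — between /d/ and /e/; rule 1 does not apply here → [n].
/e/ (between /n/ and /d/): rule 2 targets it, but not before a nasal consonant → unchanged [e].
/d/ meets the environment for rule 3 (between two vowels) → [ð].
/o/ (between /d/ and /k/) fails the environment for rule 2, so it stays [o].
/k/ — not in any rule's target class → [k].
/i/ (word-final) is in the target of rule 2 but the environment (before a nasal consonant) is not met → [i].

[ĩmidneðoki]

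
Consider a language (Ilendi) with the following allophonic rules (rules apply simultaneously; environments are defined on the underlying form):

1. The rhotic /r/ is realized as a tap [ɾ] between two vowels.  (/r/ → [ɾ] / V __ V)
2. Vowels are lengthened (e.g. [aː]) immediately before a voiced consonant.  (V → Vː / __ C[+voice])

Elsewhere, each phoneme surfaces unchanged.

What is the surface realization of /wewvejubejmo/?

Rule 2 applies to /e/ (between /w/ and /w/: before a voiced consonant) → [eː].
Rule 2 applies to /e/ (between /v/ and /j/: before a voiced consonant) → [eː].
/u/ — between /j/ and /b/, before a voiced consonant — surfaces as [uː] (rule 2).
Rule 2 applies to /e/ (between /b/ and /j/: before a voiced consonant) → [eː].
/o/ — word-final; rule 2 does not apply here → [o].

[weːwveːjuːbeːjmo]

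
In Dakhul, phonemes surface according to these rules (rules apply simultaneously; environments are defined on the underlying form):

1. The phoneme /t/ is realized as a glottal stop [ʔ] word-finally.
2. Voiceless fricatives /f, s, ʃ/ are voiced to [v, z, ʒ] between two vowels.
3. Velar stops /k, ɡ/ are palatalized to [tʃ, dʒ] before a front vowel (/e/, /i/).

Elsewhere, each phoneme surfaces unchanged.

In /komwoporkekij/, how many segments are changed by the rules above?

Segments that undergo a rule: /k/ → [tʃ] (rule 3); /k/ → [tʃ] (rule 3).
All other segments surface unchanged.

2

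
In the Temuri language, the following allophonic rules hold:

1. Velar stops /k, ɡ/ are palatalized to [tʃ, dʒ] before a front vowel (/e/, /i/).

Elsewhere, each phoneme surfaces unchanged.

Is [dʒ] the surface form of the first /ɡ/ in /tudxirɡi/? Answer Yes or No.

/ɡ/ — between /r/ and /i/, before a front vowel — surfaces as [dʒ] (rule 1).
The actual realization is [dʒ], which matches [dʒ].

Yes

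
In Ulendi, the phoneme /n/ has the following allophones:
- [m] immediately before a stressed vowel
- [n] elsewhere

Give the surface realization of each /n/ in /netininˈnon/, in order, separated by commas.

Occurrence 1 (position 1): no conditioning environment matches → elsewhere allophone [n].
Occurrence 2 (position 5): no conditioning environment matches → elsewhere allophone [n].
Occurrence 3 (position 7): no conditioning environment matches → elsewhere allophone [n].
Occurrence 4 (position 8): immediately before a stressed vowel → [m].
Occurrence 5 (position 10): no conditioning environment matches → elsewhere allophone [n].

[n], [n], [n], [m], [n]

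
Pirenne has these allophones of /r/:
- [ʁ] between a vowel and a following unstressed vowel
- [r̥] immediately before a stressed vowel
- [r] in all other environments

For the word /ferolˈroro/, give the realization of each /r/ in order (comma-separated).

Occurrence 1 (position 3): between a vowel and a following unstressed vowel → [ʁ].
Occurrence 2 (position 6): immediately before a stressed vowel → [r̥].
Occurrence 3 (position 8): between a vowel and a following unstressed vowel → [ʁ].

[ʁ], [r̥], [ʁ]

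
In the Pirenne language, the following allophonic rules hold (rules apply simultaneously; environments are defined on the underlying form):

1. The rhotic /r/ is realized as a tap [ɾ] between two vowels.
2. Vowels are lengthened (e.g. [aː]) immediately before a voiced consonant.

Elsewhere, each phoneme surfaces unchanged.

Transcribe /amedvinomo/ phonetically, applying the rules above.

[aːmeːdviːnoːmo]

/a/ (word-initial) occurs before a voiced consonant → [aː] by rule 2.
/m/ (between /a/ and /e/) is unaffected → [m].
/e/ (between /m/ and /d/) occurs before a voiced consonant → [eː] by rule 2.
/d/ stays [d].
/v/ stays [v].
/i/ (between /v/ and /n/): before a voiced consonant, so rule 2 applies → [iː].
/n/ (between /i/ and /o/) is unaffected → [n].
Rule 2 applies to /o/ (between /n/ and /m/: before a voiced consonant) → [oː].
/m/ — not in any rule's target class → [m].
/o/ (word-final) is in the target of rule 2 but the environment (before a voiced consonant) is not met → [o].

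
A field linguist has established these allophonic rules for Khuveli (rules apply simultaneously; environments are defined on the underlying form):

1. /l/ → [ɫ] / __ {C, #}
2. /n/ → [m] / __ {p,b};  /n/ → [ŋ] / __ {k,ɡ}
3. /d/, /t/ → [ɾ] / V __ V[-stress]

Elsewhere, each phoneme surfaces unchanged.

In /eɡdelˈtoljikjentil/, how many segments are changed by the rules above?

3

Segments that undergo a rule: /l/ → [ɫ] (rule 1); /l/ → [ɫ] (rule 1); /l/ → [ɫ] (rule 1).
All other segments surface unchanged.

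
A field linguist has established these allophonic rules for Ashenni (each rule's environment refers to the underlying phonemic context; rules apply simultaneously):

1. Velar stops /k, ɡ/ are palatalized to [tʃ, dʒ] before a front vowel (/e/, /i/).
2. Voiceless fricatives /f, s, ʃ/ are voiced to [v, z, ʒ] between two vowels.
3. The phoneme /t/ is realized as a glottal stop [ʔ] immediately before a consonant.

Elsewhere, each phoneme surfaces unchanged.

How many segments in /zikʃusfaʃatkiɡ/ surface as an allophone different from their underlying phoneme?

Segments that undergo a rule: /ʃ/ → [ʒ] (rule 2); /t/ → [ʔ] (rule 3); /k/ → [tʃ] (rule 1).
All other segments surface unchanged.

3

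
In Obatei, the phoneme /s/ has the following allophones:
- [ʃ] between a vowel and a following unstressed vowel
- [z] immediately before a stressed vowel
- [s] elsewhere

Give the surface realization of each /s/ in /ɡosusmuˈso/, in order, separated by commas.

[ʃ], [s], [z]

Occurrence 1 (position 3): between a vowel and a following unstressed vowel → [ʃ].
Occurrence 2 (position 5): no conditioning environment matches → elsewhere allophone [s].
Occurrence 3 (position 8): immediately before a stressed vowel → [z].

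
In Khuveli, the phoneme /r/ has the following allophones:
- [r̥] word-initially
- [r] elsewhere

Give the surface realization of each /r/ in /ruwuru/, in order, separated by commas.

Occurrence 1 (position 1): word-initially → [r̥].
Occurrence 2 (position 5): no conditioning environment matches → elsewhere allophone [r].

[r̥], [r]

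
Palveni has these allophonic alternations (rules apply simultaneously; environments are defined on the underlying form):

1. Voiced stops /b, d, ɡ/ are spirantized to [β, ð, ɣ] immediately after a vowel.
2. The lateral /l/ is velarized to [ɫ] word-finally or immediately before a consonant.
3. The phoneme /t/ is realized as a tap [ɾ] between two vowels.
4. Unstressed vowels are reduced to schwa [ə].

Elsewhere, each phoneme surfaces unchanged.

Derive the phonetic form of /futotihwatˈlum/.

/f/ (word-initial): no rule targets it → [f].
/u/ — between /f/ and /t/, in an unstressed syllable — surfaces as [ə] (rule 4).
/t/ (between /u/ and /o/): between two vowels, so rule 3 applies → [ɾ].
/o/ (between /t/ and /t/) occurs in an unstressed syllable → [ə] by rule 4.
/t/ — between /o/ and /i/, between two vowels — surfaces as [ɾ] (rule 3).
Rule 4 applies to /i/ (between /t/ and /h/: in an unstressed syllable) → [ə].
/h/ stays [h].
/w/ (between /h/ and /a/): no rule targets it → [w].
/a/ (between /w/ and /t/) occurs in an unstressed syllable → [ə] by rule 4.
/t/ (between /a/ and /l/) is in the target of rule 3 but the environment (between two vowels) is not met → [t].
/l/ (between /t/ and /u/): rule 2 targets it, but not word-finally or immediately before a consonant → unchanged [l].
/u/ (between /l/ and /m/): rule 4 targets it, but not in an unstressed syllable → unchanged [u].
/m/ (word-final) is unaffected → [m].

[fəɾəɾəhwətˈlum]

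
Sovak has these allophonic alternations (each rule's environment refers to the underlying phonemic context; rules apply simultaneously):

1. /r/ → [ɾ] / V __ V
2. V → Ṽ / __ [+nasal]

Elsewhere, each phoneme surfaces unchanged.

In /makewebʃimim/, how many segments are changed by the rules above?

2

Segments that undergo a rule: /i/ → [ĩ] (rule 2); /i/ → [ĩ] (rule 2).
All other segments surface unchanged.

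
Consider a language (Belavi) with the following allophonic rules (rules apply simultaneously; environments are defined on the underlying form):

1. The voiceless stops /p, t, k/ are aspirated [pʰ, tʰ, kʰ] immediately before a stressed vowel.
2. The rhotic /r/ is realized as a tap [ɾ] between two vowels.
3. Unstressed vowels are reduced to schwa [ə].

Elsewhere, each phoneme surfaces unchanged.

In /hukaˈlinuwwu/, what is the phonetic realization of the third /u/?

[ə]

/u/ — word-final, in an unstressed syllable — surfaces as [ə] (rule 3).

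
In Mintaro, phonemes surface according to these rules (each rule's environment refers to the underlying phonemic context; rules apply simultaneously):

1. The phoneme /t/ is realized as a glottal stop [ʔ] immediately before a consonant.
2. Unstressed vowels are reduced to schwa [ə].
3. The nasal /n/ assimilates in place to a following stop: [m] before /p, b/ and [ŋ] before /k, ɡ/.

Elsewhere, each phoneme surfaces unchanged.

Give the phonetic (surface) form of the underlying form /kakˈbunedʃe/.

[kəkˈbunədʃə]

/k/ stays [k].
/a/ (between /k/ and /k/) occurs in an unstressed syllable → [ə] by rule 2.
/k/ — not in any rule's target class → [k].
/b/ stays [b].
/u/ — between /b/ and /n/; rule 2 does not apply here → [u].
/n/ (between /u/ and /e/) is in the target of rule 3 but the environment (before a labial or velar stop) is not met → [n].
/e/ meets the environment for rule 2 (in an unstressed syllable) → [ə].
/d/ — not in any rule's target class → [d].
/ʃ/ stays [ʃ].
/e/ — word-final, in an unstressed syllable — surfaces as [ə] (rule 2).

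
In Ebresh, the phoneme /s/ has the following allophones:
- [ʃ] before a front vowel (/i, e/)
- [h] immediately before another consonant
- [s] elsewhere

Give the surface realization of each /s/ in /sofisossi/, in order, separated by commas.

Occurrence 1 (position 1): no conditioning environment matches → elsewhere allophone [s].
Occurrence 2 (position 5): no conditioning environment matches → elsewhere allophone [s].
Occurrence 3 (position 7): immediately before another consonant → [h].
Occurrence 4 (position 8): before a front vowel (/i, e/) → [ʃ].

[s], [s], [h], [ʃ]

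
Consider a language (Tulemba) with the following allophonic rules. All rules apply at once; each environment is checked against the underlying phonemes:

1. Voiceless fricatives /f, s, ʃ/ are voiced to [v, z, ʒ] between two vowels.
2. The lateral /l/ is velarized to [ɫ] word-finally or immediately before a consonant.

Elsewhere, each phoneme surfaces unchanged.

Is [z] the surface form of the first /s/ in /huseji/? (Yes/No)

Yes

/s/ meets the environment for rule 1 (between two vowels) → [z].
The actual realization is [z], which matches [z].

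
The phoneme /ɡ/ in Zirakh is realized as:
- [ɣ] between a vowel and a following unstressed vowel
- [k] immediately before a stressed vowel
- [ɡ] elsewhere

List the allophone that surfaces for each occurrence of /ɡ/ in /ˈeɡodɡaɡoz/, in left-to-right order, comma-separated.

[ɣ], [ɡ], [ɣ]

Occurrence 1 (position 2): between a vowel and a following unstressed vowel → [ɣ].
Occurrence 2 (position 5): no conditioning environment matches → elsewhere allophone [ɡ].
Occurrence 3 (position 7): between a vowel and a following unstressed vowel → [ɣ].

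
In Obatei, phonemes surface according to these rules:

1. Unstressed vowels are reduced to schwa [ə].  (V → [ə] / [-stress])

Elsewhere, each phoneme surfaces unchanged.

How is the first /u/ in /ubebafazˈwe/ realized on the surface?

[ə]

/u/ (word-initial): in an unstressed syllable, so rule 1 applies → [ə].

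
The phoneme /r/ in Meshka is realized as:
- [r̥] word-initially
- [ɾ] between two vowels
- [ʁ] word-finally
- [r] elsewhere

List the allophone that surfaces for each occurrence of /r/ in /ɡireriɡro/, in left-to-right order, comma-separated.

[ɾ], [ɾ], [r]

Occurrence 1 (position 3): between two vowels → [ɾ].
Occurrence 2 (position 5): between two vowels → [ɾ].
Occurrence 3 (position 8): no conditioning environment matches → elsewhere allophone [r].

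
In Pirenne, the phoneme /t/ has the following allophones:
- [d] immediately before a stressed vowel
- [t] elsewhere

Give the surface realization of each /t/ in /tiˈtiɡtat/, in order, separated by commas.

[t], [d], [t], [t]

Occurrence 1 (position 1): no conditioning environment matches → elsewhere allophone [t].
Occurrence 2 (position 3): immediately before a stressed vowel → [d].
Occurrence 3 (position 6): no conditioning environment matches → elsewhere allophone [t].
Occurrence 4 (position 8): no conditioning environment matches → elsewhere allophone [t].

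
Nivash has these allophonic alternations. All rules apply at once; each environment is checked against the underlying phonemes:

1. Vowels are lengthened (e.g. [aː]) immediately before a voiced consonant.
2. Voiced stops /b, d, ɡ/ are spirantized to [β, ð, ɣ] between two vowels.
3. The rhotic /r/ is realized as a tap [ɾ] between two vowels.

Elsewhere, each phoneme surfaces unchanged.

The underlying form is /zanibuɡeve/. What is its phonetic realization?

[zaːniːβuːɣeːve]

/z/ — not in any rule's target class → [z].
/a/ meets the environment for rule 1 (before a voiced consonant) → [aː].
/n/ (between /a/ and /i/) is unaffected → [n].
/i/ (between /n/ and /b/) occurs before a voiced consonant → [iː] by rule 1.
/b/ meets the environment for rule 2 (between two vowels) → [β].
/u/ — between /b/ and /ɡ/, before a voiced consonant — surfaces as [uː] (rule 1).
/ɡ/ meets the environment for rule 2 (between two vowels) → [ɣ].
/e/ meets the environment for rule 1 (before a voiced consonant) → [eː].
/v/ (between /e/ and /e/): no rule targets it → [v].
/e/ (word-final) is in the target of rule 1 but the environment (before a voiced consonant) is not met → [e].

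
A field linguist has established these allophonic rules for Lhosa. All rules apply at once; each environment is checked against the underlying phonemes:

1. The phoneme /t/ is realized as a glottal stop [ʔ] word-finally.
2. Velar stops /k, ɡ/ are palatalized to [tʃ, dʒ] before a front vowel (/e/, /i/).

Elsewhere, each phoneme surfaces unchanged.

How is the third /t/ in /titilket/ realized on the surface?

[ʔ]

/t/ (word-final) occurs word-finally → [ʔ] by rule 1.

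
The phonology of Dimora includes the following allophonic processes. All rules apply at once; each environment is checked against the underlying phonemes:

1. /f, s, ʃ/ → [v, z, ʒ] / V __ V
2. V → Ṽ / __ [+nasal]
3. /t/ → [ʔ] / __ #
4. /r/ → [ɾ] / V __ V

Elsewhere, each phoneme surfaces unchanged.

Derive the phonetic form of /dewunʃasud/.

/e/ — between /d/ and /w/; rule 2 does not apply here → [e].
/u/ (between /w/ and /n/) occurs before a nasal consonant → [ũ] by rule 2.
/ʃ/ (between /n/ and /a/): rule 1 targets it, but not between two vowels → unchanged [ʃ].
/a/ (between /ʃ/ and /s/) fails the environment for rule 2, so it stays [a].
/s/ — between /a/ and /u/, between two vowels — surfaces as [z] (rule 1).
/u/ — between /s/ and /d/; rule 2 does not apply here → [u].

[dewũnʃazud]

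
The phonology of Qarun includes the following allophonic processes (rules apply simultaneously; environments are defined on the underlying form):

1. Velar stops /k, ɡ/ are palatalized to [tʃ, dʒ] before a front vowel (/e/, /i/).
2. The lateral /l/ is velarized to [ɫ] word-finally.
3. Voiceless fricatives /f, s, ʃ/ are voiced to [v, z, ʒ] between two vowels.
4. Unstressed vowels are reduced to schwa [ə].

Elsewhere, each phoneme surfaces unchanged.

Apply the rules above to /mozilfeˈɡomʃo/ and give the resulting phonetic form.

[məzəlfəˈɡomʃə]

/m/ (word-initial) is unaffected → [m].
Rule 4 applies to /o/ (between /m/ and /z/: in an unstressed syllable) → [ə].
/z/ (between /o/ and /i/): no rule targets it → [z].
/i/ meets the environment for rule 4 (in an unstressed syllable) → [ə].
/l/ (between /i/ and /f/) fails the environment for rule 2, so it stays [l].
/f/ (between /l/ and /e/) fails the environment for rule 3, so it stays [f].
/e/ meets the environment for rule 4 (in an unstressed syllable) → [ə].
/ɡ/ (between /e/ and /o/) fails the environment for rule 1, so it stays [ɡ].
/o/ (between /ɡ/ and /m/) fails the environment for rule 4, so it stays [o].
/m/ (between /o/ and /ʃ/): no rule targets it → [m].
/ʃ/ (between /m/ and /o/) is in the target of rule 3 but the environment (between two vowels) is not met → [ʃ].
/o/ meets the environment for rule 4 (in an unstressed syllable) → [ə].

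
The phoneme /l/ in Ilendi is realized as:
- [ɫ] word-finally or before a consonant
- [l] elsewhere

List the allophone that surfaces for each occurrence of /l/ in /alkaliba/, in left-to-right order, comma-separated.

Occurrence 1 (position 2): word-finally or before a consonant → [ɫ].
Occurrence 2 (position 5): no conditioning environment matches → elsewhere allophone [l].

[ɫ], [l]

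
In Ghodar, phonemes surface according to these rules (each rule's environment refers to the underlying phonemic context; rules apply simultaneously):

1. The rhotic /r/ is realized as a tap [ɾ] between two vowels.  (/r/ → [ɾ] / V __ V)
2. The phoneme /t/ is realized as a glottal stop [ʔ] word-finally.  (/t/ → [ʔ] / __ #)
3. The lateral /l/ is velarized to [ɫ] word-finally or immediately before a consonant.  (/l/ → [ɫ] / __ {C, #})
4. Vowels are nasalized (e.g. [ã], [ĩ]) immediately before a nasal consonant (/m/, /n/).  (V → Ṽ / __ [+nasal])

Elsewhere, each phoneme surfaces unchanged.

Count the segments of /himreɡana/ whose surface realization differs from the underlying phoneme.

2

Segments that undergo a rule: /i/ → [ĩ] (rule 4); /a/ → [ã] (rule 4).
All other segments surface unchanged.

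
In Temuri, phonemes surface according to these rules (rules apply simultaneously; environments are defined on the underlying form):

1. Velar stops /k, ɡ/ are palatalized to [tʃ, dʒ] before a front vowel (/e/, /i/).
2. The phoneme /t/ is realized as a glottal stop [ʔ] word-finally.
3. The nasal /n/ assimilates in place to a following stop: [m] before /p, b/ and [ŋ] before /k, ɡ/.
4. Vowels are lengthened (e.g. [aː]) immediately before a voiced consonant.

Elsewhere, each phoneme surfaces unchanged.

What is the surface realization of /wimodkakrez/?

[wiːmoːdkakreːz]

/w/ (word-initial) is unaffected → [w].
/i/ (between /w/ and /m/): before a voiced consonant, so rule 4 applies → [iː].
/m/ (between /i/ and /o/) is unaffected → [m].
/o/ (between /m/ and /d/) occurs before a voiced consonant → [oː] by rule 4.
/d/ (between /o/ and /k/) is unaffected → [d].
/k/ (between /d/ and /a/) fails the environment for rule 1, so it stays [k].
/a/ — between /k/ and /k/; rule 4 does not apply here → [a].
/k/ (between /a/ and /r/) fails the environment for rule 1, so it stays [k].
/r/ (between /k/ and /e/): no rule targets it → [r].
/e/ (between /r/ and /z/) occurs before a voiced consonant → [eː] by rule 4.
/z/ (word-final) is unaffected → [z].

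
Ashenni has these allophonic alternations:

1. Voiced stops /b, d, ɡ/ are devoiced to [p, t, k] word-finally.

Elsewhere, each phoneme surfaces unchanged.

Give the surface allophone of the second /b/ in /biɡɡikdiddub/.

[p]

/b/ meets the environment for rule 1 (word-finally) → [p].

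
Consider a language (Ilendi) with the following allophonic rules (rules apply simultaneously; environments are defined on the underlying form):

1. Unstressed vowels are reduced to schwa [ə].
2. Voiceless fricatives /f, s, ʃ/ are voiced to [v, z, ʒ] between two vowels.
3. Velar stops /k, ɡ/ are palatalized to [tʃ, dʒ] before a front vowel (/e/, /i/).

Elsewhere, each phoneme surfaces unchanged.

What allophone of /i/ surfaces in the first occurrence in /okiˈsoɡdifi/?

/i/ (between /k/ and /s/) occurs in an unstressed syllable → [ə] by rule 1.

[ə]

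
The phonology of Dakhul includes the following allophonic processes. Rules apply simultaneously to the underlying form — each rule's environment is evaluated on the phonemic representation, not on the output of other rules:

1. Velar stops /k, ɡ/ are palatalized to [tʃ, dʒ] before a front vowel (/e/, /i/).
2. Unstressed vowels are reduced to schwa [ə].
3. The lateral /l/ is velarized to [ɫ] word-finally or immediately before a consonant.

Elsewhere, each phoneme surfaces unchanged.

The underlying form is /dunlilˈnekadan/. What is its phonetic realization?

[dənləɫˈnekədən]

/d/ (word-initial) is unaffected → [d].
/u/ — between /d/ and /n/, in an unstressed syllable — surfaces as [ə] (rule 2).
/n/ stays [n].
/l/ (between /n/ and /i/) fails the environment for rule 3, so it stays [l].
/i/ (between /l/ and /l/) occurs in an unstressed syllable → [ə] by rule 2.
Rule 3 applies to /l/ (between /i/ and /n/: word-finally or immediately before a consonant) → [ɫ].
/n/ stays [n].
/e/ (between /n/ and /k/) fails the environment for rule 2, so it stays [e].
/k/ — between /e/ and /a/; rule 1 does not apply here → [k].
/a/ (between /k/ and /d/) occurs in an unstressed syllable → [ə] by rule 2.
/d/ (between /a/ and /a/): no rule targets it → [d].
/a/ — between /d/ and /n/, in an unstressed syllable — surfaces as [ə] (rule 2).
/n/ stays [n].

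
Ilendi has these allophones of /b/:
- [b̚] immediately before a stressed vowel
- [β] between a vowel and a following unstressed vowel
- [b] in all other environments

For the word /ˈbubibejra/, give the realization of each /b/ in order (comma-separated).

[b̚], [β], [β]

Occurrence 1 (position 1): immediately before a stressed vowel → [b̚].
Occurrence 2 (position 3): between a vowel and a following unstressed vowel → [β].
Occurrence 3 (position 5): between a vowel and a following unstressed vowel → [β].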